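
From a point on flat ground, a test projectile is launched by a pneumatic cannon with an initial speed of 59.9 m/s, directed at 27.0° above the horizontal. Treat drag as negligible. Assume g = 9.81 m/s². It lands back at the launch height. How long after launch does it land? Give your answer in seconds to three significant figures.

Horizontal component vₓ = 59.90 cos 27.0° = 53.37 m/s; vertical v_y0 = 59.90 sin 27.0° = 27.19 m/s.
It returns to y = 0 when t = 2 v_y0 / g = 2(27.19)/9.81 = 5.544 s.

5.54 s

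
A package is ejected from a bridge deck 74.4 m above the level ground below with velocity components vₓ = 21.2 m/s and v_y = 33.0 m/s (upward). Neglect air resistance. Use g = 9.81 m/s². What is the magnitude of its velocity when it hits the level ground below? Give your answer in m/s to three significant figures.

54.8 m/s

Vertical motion (up positive, ground at y = 0): 4.905 t² − (33.00) t − 74.4 = 0, so t = (33.00 + √(33.00² + 2·9.81·74.4)) / 9.81 = (33.00 + 50.48) / 9.81 = 8.510 s.
Vertical velocity at impact: v_y = v_y0 − g t = 33.00 − 9.81 × 8.510 = −50.48 m/s.
Speed: |v| = √(vₓ² + v_y²) = √(21.20² + 50.48²) = 54.76 m/s.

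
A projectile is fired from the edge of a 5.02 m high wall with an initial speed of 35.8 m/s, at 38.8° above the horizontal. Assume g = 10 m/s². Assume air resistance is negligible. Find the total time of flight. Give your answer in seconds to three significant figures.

Resolve: vₓ = 35.80 cos 38.8° = 27.90 m/s and v_y0 = 35.80 sin 38.8° = 22.43 m/s.
Vertical motion (up positive, ground at y = 0): 5.000 t² − (22.43) t − 5.02 = 0, so t = (22.43 + √(22.43² + 2·10.0·5.02)) / 10.0 = (22.43 + 24.57) / 10.0 = 4.700 s.

4.70 s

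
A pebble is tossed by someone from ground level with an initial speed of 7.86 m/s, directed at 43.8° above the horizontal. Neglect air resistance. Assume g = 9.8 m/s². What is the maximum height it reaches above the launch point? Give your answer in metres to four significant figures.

Horizontal component vₓ = 7.860 cos 43.8° = 5.673 m/s; vertical v_y0 = 7.860 sin 43.8° = 5.440 m/s.
At the apex v_y = 0, so H = v_y0²/(2g) = 5.440²/19.60 = 1.510 m.

1.510 m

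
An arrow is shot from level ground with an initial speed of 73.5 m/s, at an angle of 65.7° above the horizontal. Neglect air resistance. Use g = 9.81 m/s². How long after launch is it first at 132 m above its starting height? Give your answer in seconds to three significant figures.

Resolve: vₓ = 73.50 cos 65.7° = 30.25 m/s and v_y0 = 73.50 sin 65.7° = 66.99 m/s.
Require v_y0 t − ½ g t² = 132, i.e. 4.905 t² − 66.99 t + 132 = 0.
t = [66.99 ± √(66.99² − 2·9.81·132)] / 9.81 = (66.99 ± 43.56) / 9.81, so t = 2.388 s or t = 11.27 s.
The first (ascending) time is 2.388 s.

2.39 s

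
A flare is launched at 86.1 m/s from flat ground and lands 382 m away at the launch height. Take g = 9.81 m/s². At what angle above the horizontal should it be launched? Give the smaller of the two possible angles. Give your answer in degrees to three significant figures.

From R = (v₀²/g) sin 2θ: sin 2θ = 9.81 × 382 / 7413.2 = 0.5055.
2θ = 30.36° or 180° − 30.36° = 149.6°, so θ = 15.18° or 74.82°.
The smaller angle is 15.18°.

15.2°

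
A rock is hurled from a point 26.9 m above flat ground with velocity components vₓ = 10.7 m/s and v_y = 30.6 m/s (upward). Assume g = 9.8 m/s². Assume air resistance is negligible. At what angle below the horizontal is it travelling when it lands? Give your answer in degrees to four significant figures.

74.37°

With up positive and y = 0 at the ground: y(t) = 26.9 + (30.60) t − 4.900 t². Setting y = 0 and taking the positive root: t = [30.60 + √(30.60² + 2·9.80·26.9)] / 9.80 = (30.60 + 38.26) / 9.80 = 7.026 s.
At impact: v_y = v_y0 − g t = −38.26 m/s; vₓ = 10.70 m/s.
Angle below horizontal: arctan(|v_y|/vₓ) = arctan(38.26/10.70) = 74.37°.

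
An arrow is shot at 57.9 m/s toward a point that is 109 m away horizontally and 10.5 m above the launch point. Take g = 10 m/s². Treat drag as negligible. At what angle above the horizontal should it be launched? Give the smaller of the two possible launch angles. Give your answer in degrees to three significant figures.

Trajectory: y = x tanθ − g x² (1 + tan²θ)/(2v₀²). With x = 109, y = 10.5, v₀ = 57.9, g = 10.0:
17.72 tan²θ − 109 tanθ + (28.22) = 0.
tanθ = [109 ± √(109² − 4 × 17.72 × (28.22))] / (2 × 17.72) = (109 ± 99.40) / 35.44, giving tanθ = 0.2708 or 5.880.
θ = 15.15° or 80.35°; the smaller is 15.15°.

15.2°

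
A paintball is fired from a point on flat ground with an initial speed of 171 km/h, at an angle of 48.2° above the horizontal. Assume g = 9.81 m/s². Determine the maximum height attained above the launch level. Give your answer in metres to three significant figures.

63.9 m

Convert: 171 km/h = 171/3.6 = 47.50 m/s.
Components: vₓ = 47.50 cos 48.2° = 31.66 m/s, v_y0 = 47.50 sin 48.2° = 35.41 m/s.
Peak height H = v_y0² / (2g) = 1253.9 / 19.62 = 63.91 m.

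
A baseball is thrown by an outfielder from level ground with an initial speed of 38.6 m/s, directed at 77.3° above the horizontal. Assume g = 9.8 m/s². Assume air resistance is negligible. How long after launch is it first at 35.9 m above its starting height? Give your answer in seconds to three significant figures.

Components: vₓ = 38.60 cos 77.3° = 8.486 m/s, v_y0 = 38.60 sin 77.3° = 37.66 m/s.
Height y(t) = 37.66 t − 4.900 t² = 35.9 gives 4.900 t² − 37.66 t + 35.9 = 0.
t = [37.66 ± √(37.66² − 2·9.80·35.9)] / 9.80 = (37.66 ± 26.73) / 9.80, so t = 1.115 s or t = 6.570 s.
The first (ascending) time is 1.115 s.

1.12 s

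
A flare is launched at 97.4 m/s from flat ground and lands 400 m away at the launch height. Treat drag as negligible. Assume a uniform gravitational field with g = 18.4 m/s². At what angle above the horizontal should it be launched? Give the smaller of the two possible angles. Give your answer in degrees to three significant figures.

25.4°

R = v₀² sin 2θ / g gives sin 2θ = gR/v₀² = 18.4·400/97.4² = 0.7758.
2θ = 50.88° or 180° − 50.88° = 129.1°, so θ = 25.44° or 64.56°.
The smaller angle is 25.44°.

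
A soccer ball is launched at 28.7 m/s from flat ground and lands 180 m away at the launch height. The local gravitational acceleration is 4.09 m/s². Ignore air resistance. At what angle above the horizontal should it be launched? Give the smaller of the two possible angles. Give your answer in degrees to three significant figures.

31.7°

Level-ground range R = v₀² sin(2θ)/g ⇒ sin(2θ) = gR/v₀² = 4.09 × 180 / 28.7² = 0.8938.
2θ = 63.35° or 180° − 63.35° = 116.6°, so θ = 31.68° or 58.32°.
The smaller angle is 31.68°.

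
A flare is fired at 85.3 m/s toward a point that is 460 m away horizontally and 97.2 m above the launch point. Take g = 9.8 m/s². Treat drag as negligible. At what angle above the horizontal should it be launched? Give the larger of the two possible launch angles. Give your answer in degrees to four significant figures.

68.77°

Trajectory: y = x tanθ − g x² (1 + tan²θ)/(2v₀²). With x = 460, y = 97.2, v₀ = 85.3, g = 9.80:
142.5 tan²θ − 460 tanθ + (239.7) = 0.
tanθ = [460 ± √(460² − 4 × 142.5 × (239.7))] / (2 × 142.5) = (460 ± 273.8) / 285.0, giving tanθ = 0.6533 or 2.575.
θ = 33.16° or 68.77°; the larger is 68.77°.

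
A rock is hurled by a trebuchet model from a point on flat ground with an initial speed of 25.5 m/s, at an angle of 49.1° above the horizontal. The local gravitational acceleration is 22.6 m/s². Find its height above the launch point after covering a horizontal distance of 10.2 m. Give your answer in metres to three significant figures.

vₓ = 25.50 cos 49.1° = 16.70 m/s; v_y0 = 25.50 sin 49.1° = 19.27 m/s.
At x = 10.2 m, t = x/vₓ = 10.2/16.70 = 0.6109 s.
Height: y = v_y0 t − ½ g t² = 19.27 × 0.6109 − 11.30 × 0.6109² = 11.78 − 4.218 = 7.558 m.

7.56 m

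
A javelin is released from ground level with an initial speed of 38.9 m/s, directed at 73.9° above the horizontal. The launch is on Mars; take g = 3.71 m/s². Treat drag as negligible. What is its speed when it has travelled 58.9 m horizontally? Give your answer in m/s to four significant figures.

Horizontal component vₓ = 38.90 cos 73.9° = 10.79 m/s; vertical v_y0 = 38.90 sin 73.9° = 37.37 m/s.
At x = 58.9 m, t = x/vₓ = 58.9/10.79 = 5.460 s.
Vertical velocity there: v_y = v_y0 − g t = 37.37 − 3.71 × 5.460 = 17.12 m/s.
Speed: √(vₓ² + v_y²) = √(10.79² + 17.12²) = 20.23 m/s.

20.23 m/s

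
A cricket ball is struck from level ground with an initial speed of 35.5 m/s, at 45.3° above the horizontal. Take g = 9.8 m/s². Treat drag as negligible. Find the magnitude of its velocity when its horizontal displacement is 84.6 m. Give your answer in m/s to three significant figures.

Components: vₓ = 35.50 cos 45.3° = 24.97 m/s, v_y0 = 35.50 sin 45.3° = 25.23 m/s.
At x = 84.6 m, t = x/vₓ = 84.6/24.97 = 3.388 s.
Vertical velocity there: v_y = v_y0 − g t = 25.23 − 9.80 × 3.388 = −7.969 m/s.
Speed: √(vₓ² + v_y²) = √(24.97² + 7.969²) = 26.21 m/s.

26.2 m/s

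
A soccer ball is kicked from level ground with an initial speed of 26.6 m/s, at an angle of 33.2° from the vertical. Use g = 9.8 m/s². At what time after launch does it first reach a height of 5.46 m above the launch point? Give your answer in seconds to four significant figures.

0.2602 s

Resolve: vₓ = 26.60 sin 33.2° = 14.57 m/s and v_y0 = 26.60 cos 33.2° = 22.26 m/s.
Height y(t) = 22.26 t − 4.900 t² = 5.46 gives 4.900 t² − 22.26 t + 5.46 = 0.
Quadratic formula: t = (22.26 ± √388.40) / 9.80 = (22.26 ± 19.71) / 9.80 → t = 0.2602 s or 4.282 s.
The first (ascending) time is 0.2602 s.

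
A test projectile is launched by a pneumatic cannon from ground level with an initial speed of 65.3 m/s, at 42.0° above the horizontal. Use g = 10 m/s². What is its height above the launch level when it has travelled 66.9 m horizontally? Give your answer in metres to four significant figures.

50.73 m

Horizontal component vₓ = 65.30 cos 42.0° = 48.53 m/s; vertical v_y0 = 65.30 sin 42.0° = 43.69 m/s.
Time to reach x = 66.9 m: t = x/vₓ = 66.9/48.53 = 1.379 s.
Height: y = v_y0 t − ½ g t² = 43.69 × 1.379 − 5.000 × 1.379² = 60.24 − 9.503 = 50.73 m.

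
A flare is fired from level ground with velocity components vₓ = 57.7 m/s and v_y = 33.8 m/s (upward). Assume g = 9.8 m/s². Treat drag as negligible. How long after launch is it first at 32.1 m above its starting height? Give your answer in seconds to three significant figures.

Height y(t) = 33.80 t − 4.900 t² = 32.1 gives 4.900 t² − 33.80 t + 32.1 = 0.
Quadratic formula: t = (33.80 ± √513.28) / 9.80 = (33.80 ± 22.66) / 9.80 → t = 1.137 s or 5.761 s.
The first (ascending) time is 1.137 s.

1.14 s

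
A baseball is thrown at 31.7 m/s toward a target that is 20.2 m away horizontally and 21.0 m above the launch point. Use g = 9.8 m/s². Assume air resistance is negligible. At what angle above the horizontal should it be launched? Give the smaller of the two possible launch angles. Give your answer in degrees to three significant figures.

Trajectory: y = x tanθ − g x² (1 + tan²θ)/(2v₀²). With x = 20.2, y = 21.0, v₀ = 31.7, g = 9.80:
1.990 tan²θ − 20.2 tanθ + (22.99) = 0.
tanθ = [20.2 ± √(20.2² − 4 × 1.990 × (22.99))] / (2 × 1.990) = (20.2 ± 15.00) / 3.979, giving tanθ = 1.306 or 8.846.
θ = 52.56° or 83.55°; the smaller is 52.56°.

52.6°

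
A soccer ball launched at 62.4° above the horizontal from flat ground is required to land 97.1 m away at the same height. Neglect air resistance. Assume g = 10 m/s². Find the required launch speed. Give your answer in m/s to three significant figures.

34.4 m/s

Level-ground range: R = v₀² sin(2θ)/g, so v₀ = √(gR / sin 2θ).
v₀ = √(10.0 × 97.1 / sin 124.8°) = √(971.0 / 0.8211) = √1182.5 = 34.39 m/s.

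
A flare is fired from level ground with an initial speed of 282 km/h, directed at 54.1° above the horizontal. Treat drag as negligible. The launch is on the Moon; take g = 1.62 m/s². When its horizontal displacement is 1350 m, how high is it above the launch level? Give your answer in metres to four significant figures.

Convert: 282 km/h = 282/3.6 = 78.33 m/s.
vₓ = 78.33 cos 54.1° = 45.93 m/s; v_y0 = 78.33 sin 54.1° = 63.45 m/s.
At x = 1350 m, t = x/vₓ = 1350/45.93 = 29.39 s.
Height: y = v_y0 t − ½ g t² = 63.45 × 29.39 − 0.8100 × 29.39² = 1865 − 699.7 = 1165 m.

1165 m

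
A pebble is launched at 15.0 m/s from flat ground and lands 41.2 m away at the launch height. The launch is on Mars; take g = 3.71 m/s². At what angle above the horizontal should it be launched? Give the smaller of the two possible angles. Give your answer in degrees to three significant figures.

21.4°

R = v₀² sin 2θ / g gives sin 2θ = gR/v₀² = 3.71·41.2/15.0² = 0.6793.
2θ = 42.79° or 180° − 42.79° = 137.2°, so θ = 21.40° or 68.60°.
The smaller angle is 21.40°.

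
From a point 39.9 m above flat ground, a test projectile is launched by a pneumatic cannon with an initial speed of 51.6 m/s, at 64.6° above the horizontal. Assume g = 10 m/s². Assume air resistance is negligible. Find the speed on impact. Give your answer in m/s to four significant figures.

58.83 m/s

Resolve: vₓ = 51.60 cos 64.6° = 22.13 m/s and v_y0 = 51.60 sin 64.6° = 46.61 m/s.
The projectile lands when y = 39.9 + (46.61) t − ½·10.0·t² = 0. Positive root: t = (46.61 + √(46.61² + 2·10.0·39.9)) / 10.0 = (46.61 + 54.50) / 10.0 = 10.11 s.
Vertical velocity at impact: v_y = v_y0 − g t = 46.61 − 10.0 × 10.11 = −54.50 m/s.
Speed: |v| = √(vₓ² + v_y²) = √(22.13² + 54.50²) = 58.83 m/s.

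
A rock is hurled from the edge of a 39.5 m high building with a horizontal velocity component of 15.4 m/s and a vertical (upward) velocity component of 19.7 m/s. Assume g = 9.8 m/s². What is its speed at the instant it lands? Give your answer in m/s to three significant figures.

37.4 m/s

Vertical motion (up positive, ground at y = 0): 4.900 t² − (19.70) t − 39.5 = 0, so t = (19.70 + √(19.70² + 2·9.80·39.5)) / 9.80 = (19.70 + 34.09) / 9.80 = 5.489 s.
Vertical velocity at impact: v_y = v_y0 − g t = 19.70 − 9.80 × 5.489 = −34.09 m/s.
Speed: |v| = √(vₓ² + v_y²) = √(15.40² + 34.09²) = 37.41 m/s.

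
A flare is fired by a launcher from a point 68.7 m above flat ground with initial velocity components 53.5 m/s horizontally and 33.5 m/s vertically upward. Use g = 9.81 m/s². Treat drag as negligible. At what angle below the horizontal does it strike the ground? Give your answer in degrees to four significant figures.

With up positive and y = 0 at the ground: y(t) = 68.7 + (33.50) t − 4.905 t². Setting y = 0 and taking the positive root: t = [33.50 + √(33.50² + 2·9.81·68.7)] / 9.81 = (33.50 + 49.70) / 9.81 = 8.481 s.
At impact: v_y = v_y0 − g t = −49.70 m/s; vₓ = 53.50 m/s.
Angle below horizontal: arctan(|v_y|/vₓ) = arctan(49.70/53.50) = 42.89°.

42.89°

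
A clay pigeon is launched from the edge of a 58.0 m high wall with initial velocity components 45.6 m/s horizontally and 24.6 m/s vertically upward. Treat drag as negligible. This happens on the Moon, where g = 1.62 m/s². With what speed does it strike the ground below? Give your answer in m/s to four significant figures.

With up positive and y = 0 at the ground: y(t) = 58.0 + (24.60) t − 0.8100 t². Setting y = 0 and taking the positive root: t = [24.60 + √(24.60² + 2·1.62·58.0)] / 1.62 = (24.60 + 28.16) / 1.62 = 32.57 s.
Vertical velocity at impact: v_y = v_y0 − g t = 24.60 − 1.62 × 32.57 = −28.16 m/s.
Speed: |v| = √(vₓ² + v_y²) = √(45.60² + 28.16²) = 53.60 m/s.

53.60 m/s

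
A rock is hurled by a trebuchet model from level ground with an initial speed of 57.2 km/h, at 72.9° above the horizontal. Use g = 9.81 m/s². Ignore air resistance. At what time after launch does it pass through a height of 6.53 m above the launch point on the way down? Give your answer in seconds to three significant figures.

2.58 s

Convert: 57.2 km/h = 57.2/3.6 = 15.89 m/s.
Horizontal component vₓ = 15.89 cos 72.9° = 4.672 m/s; vertical v_y0 = 15.89 sin 72.9° = 15.19 m/s.
Height y(t) = 15.19 t − 4.905 t² = 6.53 gives 4.905 t² − 15.19 t + 6.53 = 0.
Quadratic formula: t = (15.19 ± √102.51) / 9.81 = (15.19 ± 10.12) / 9.81 → t = 0.5160 s or 2.580 s.
The descending-branch root is 2.580 s.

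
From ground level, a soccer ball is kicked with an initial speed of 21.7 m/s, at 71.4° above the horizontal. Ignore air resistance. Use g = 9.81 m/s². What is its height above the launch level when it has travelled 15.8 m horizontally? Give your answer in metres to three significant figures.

vₓ = 21.70 cos 71.4° = 6.921 m/s; v_y0 = 21.70 sin 71.4° = 20.57 m/s.
Time to reach x = 15.8 m: t = x/vₓ = 15.8/6.921 = 2.283 s.
Height: y = v_y0 t − ½ g t² = 20.57 × 2.283 − 4.905 × 2.283² = 46.95 − 25.56 = 21.39 m.

21.4 m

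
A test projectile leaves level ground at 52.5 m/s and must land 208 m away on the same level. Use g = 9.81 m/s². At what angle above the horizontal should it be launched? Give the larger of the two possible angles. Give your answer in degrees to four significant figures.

66.12°

From R = (v₀²/g) sin 2θ: sin 2θ = 9.81 × 208 / 2756.2 = 0.7403.
2θ = 47.76° or 180° − 47.76° = 132.2°, so θ = 23.88° or 66.12°.
The larger angle is 66.12°.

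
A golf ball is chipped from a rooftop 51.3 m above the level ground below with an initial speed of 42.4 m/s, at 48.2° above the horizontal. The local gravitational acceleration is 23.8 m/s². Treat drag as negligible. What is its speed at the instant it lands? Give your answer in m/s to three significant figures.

65.1 m/s

vₓ = 42.40 cos 48.2° = 28.26 m/s; v_y0 = 42.40 sin 48.2° = 31.61 m/s.
Vertical motion (up positive, ground at y = 0): 11.90 t² − (31.61) t − 51.3 = 0, so t = (31.61 + √(31.61² + 2·23.8·51.3)) / 23.8 = (31.61 + 58.66) / 23.8 = 3.793 s.
Vertical velocity at impact: v_y = v_y0 − g t = 31.61 − 23.8 × 3.793 = −58.66 m/s.
Speed: |v| = √(vₓ² + v_y²) = √(28.26² + 58.66²) = 65.11 m/s.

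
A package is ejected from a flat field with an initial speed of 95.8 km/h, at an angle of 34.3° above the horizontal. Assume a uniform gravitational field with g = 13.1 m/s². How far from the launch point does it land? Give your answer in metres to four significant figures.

Convert: 95.8 km/h = 95.8/3.6 = 26.61 m/s.
Horizontal component vₓ = 26.61 cos 34.3° = 21.98 m/s; vertical v_y0 = 26.61 sin 34.3° = 15.00 m/s.
Flight time T = 2 v_y0 / g = 2.289 s.
Horizontal distance R = vₓ T = 21.98 × 2.289 = 50.33 m.

50.33 m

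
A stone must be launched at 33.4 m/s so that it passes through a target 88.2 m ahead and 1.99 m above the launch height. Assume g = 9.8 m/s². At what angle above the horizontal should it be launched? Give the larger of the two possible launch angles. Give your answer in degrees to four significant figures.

64.22°

Trajectory: y = x tanθ − g x² (1 + tan²θ)/(2v₀²). With x = 88.2, y = 1.99, v₀ = 33.4, g = 9.80:
34.17 tan²θ − 88.2 tanθ + (36.16) = 0.
tanθ = [88.2 ± √(88.2² − 4 × 34.17 × (36.16))] / (2 × 34.17) = (88.2 ± 53.26) / 68.34, giving tanθ = 0.5112 or 2.070.
θ = 27.08° or 64.22°; the larger is 64.22°.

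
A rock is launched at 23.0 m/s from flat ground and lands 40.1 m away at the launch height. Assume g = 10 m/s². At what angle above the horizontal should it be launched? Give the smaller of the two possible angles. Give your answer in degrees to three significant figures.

24.6°

Level-ground range R = v₀² sin(2θ)/g ⇒ sin(2θ) = gR/v₀² = 10.0 × 40.1 / 23.0² = 0.7580.
2θ = 49.29° or 180° − 49.29° = 130.7°, so θ = 24.65° or 65.35°.
The smaller angle is 24.65°.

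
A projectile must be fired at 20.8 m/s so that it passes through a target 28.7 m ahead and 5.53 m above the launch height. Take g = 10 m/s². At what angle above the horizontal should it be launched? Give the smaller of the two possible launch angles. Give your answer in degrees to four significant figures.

Trajectory: y = x tanθ − g x² (1 + tan²θ)/(2v₀²). With x = 28.7, y = 5.53, v₀ = 20.8, g = 10.0:
9.519 tan²θ − 28.7 tanθ + (15.05) = 0.
tanθ = [28.7 ± √(28.7² − 4 × 9.519 × (15.05))] / (2 × 9.519) = (28.7 ± 15.83) / 19.04, giving tanθ = 0.6759 or 2.339.
θ = 34.05° or 66.85°; the smaller is 34.05°.

34.05°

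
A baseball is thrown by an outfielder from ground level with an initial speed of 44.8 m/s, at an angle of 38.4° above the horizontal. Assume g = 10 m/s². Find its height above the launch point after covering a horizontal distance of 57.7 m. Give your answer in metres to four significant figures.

Horizontal component vₓ = 44.80 cos 38.4° = 35.11 m/s; vertical v_y0 = 44.80 sin 38.4° = 27.83 m/s.
x = vₓ t ⇒ t = 57.7/35.11 = 1.643 s.
Height: y = v_y0 t − ½ g t² = 27.83 × 1.643 − 5.000 × 1.643² = 45.73 − 13.50 = 32.23 m.

32.23 m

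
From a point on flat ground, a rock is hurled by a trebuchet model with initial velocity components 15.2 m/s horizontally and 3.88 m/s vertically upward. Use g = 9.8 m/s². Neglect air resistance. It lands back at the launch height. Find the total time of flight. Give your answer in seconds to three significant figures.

It returns to y = 0 when t = 2 v_y0 / g = 2(3.880)/9.80 = 0.7918 s.

0.792 s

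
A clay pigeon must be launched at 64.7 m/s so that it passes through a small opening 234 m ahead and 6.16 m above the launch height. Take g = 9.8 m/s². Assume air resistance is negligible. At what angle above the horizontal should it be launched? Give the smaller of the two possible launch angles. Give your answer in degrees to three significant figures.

Trajectory: y = x tanθ − g x² (1 + tan²θ)/(2v₀²). With x = 234, y = 6.16, v₀ = 64.7, g = 9.80:
64.09 tan²θ − 234 tanθ + (70.25) = 0.
tanθ = [234 ± √(234² − 4 × 64.09 × (70.25))] / (2 × 64.09) = (234 ± 191.7) / 128.2, giving tanθ = 0.3301 or 3.321.
θ = 18.27° or 73.24°; the smaller is 18.27°.

18.3°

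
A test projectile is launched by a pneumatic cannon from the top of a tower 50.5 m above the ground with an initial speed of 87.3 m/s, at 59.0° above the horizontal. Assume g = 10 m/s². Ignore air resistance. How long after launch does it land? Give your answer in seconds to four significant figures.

15.61 s

vₓ = 87.30 cos 59.0° = 44.96 m/s; v_y0 = 87.30 sin 59.0° = 74.83 m/s.
The projectile lands when y = 50.5 + (74.83) t − ½·10.0·t² = 0. Positive root: t = (74.83 + √(74.83² + 2·10.0·50.5)) / 10.0 = (74.83 + 81.30) / 10.0 = 15.61 s.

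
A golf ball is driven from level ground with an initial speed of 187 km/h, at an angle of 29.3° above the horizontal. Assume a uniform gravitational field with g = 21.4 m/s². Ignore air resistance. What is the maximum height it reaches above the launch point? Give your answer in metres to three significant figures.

Convert: 187 km/h = 187/3.6 = 51.94 m/s.
vₓ = 51.94 cos 29.3° = 45.30 m/s; v_y0 = 51.94 sin 29.3° = 25.42 m/s.
At the apex v_y = 0, so H = v_y0²/(2g) = 25.42²/42.80 = 15.10 m.

15.1 m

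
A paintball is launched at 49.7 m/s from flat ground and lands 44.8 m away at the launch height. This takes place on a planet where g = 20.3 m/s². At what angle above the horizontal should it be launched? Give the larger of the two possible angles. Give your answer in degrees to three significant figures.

79.2°

Level-ground range R = v₀² sin(2θ)/g ⇒ sin(2θ) = gR/v₀² = 20.3 × 44.8 / 49.7² = 0.3682.
2θ = 21.60° or 180° − 21.60° = 158.4°, so θ = 10.80° or 79.20°.
The larger angle is 79.20°.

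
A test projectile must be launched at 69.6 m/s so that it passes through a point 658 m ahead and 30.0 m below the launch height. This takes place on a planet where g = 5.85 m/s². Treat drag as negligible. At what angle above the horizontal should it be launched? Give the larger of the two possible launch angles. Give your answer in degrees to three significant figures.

64.5°

Trajectory: y = x tanθ − g x² (1 + tan²θ)/(2v₀²). With x = 658, y = −30.0, v₀ = 69.6, g = 5.85:
261.4 tan²θ − 658 tanθ + (231.4) = 0.
tanθ = [658 ± √(658² − 4 × 261.4 × (231.4))] / (2 × 261.4) = (658 ± 437.0) / 522.9, giving tanθ = 0.4227 or 2.094.
θ = 22.91° or 64.47°; the larger is 64.47°.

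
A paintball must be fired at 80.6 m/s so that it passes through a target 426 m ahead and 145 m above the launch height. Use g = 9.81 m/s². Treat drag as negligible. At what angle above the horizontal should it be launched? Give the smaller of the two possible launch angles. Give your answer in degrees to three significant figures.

43.7°

Trajectory: y = x tanθ − g x² (1 + tan²θ)/(2v₀²). With x = 426, y = 145, v₀ = 80.6, g = 9.81:
137.0 tan²θ − 426 tanθ + (282.0) = 0.
tanθ = [426 ± √(426² − 4 × 137.0 × (282.0))] / (2 × 137.0) = (426 ± 164.0) / 274.0, giving tanθ = 0.9560 or 2.153.
θ = 43.71° or 65.09°; the smaller is 43.71°.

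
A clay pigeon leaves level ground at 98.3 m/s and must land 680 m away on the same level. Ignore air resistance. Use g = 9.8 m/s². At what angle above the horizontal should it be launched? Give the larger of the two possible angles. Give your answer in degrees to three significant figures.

Level-ground range R = v₀² sin(2θ)/g ⇒ sin(2θ) = gR/v₀² = 9.80 × 680 / 98.3² = 0.6896.
2θ = 43.60° or 180° − 43.60° = 136.4°, so θ = 21.80° or 68.20°.
The larger angle is 68.20°.

68.2°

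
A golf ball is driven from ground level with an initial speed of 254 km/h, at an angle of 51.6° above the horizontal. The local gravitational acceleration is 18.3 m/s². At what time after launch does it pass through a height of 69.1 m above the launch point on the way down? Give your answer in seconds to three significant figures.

Convert: 254 km/h = 254/3.6 = 70.56 m/s.
Horizontal component vₓ = 70.56 cos 51.6° = 43.83 m/s; vertical v_y0 = 70.56 sin 51.6° = 55.29 m/s.
Require v_y0 t − ½ g t² = 69.1, i.e. 9.150 t² − 55.29 t + 69.1 = 0.
t = [55.29 ± √(55.29² − 2·18.3·69.1)] / 18.3 = (55.29 ± 22.99) / 18.3, so t = 1.765 s or t = 4.278 s.
The descending-branch root is 4.278 s.

4.28 s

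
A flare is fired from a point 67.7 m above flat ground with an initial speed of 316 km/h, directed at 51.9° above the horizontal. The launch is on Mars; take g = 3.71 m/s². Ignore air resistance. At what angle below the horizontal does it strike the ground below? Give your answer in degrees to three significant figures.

53.3°

Convert: 316 km/h = 316/3.6 = 87.78 m/s.
Resolve: vₓ = 87.78 cos 51.9° = 54.16 m/s and v_y0 = 87.78 sin 51.9° = 69.08 m/s.
With up positive and y = 0 at the ground: y(t) = 67.7 + (69.08) t − 1.855 t². Setting y = 0 and taking the positive root: t = [69.08 + √(69.08² + 2·3.71·67.7)] / 3.71 = (69.08 + 72.62) / 3.71 = 38.19 s.
At impact: v_y = v_y0 − g t = −72.62 m/s; vₓ = 54.16 m/s.
Angle below horizontal: arctan(|v_y|/vₓ) = arctan(72.62/54.16) = 53.28°.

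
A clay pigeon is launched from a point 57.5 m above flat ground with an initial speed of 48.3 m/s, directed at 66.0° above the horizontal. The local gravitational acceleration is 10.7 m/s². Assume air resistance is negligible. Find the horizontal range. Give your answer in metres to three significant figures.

185 m

Components: vₓ = 48.30 cos 66.0° = 19.65 m/s, v_y0 = 48.30 sin 66.0° = 44.12 m/s.
With up positive and y = 0 at the ground: y(t) = 57.5 + (44.12) t − 5.350 t². Setting y = 0 and taking the positive root: t = [44.12 + √(44.12² + 2·10.7·57.5)] / 10.7 = (44.12 + 56.37) / 10.7 = 9.392 s.
Horizontal distance: R = vₓ t = 19.65 × 9.392 = 184.5 m.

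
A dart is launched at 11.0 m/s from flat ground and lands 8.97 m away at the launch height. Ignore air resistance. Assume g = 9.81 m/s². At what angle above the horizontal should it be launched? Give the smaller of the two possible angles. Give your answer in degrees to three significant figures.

From R = (v₀²/g) sin 2θ: sin 2θ = 9.81 × 8.97 / 121.00 = 0.7272.
2θ = 46.66° or 180° − 46.66° = 133.3°, so θ = 23.33° or 66.67°.
The smaller angle is 23.33°.

23.3°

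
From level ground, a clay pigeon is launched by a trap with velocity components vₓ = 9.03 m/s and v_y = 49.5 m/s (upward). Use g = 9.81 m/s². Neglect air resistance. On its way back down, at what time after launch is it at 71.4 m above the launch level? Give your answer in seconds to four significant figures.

Height y(t) = 49.50 t − 4.905 t² = 71.4 gives 4.905 t² − 49.50 t + 71.4 = 0.
Quadratic formula: t = (49.50 ± √1049.4) / 9.81 = (49.50 ± 32.39) / 9.81 → t = 1.744 s or 8.348 s.
The descending-branch root is 8.348 s.

8.348 s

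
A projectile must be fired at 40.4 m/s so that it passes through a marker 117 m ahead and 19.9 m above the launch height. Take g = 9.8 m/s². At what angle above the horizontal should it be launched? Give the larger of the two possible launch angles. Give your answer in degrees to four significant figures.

Trajectory: y = x tanθ − g x² (1 + tan²θ)/(2v₀²). With x = 117, y = 19.9, v₀ = 40.4, g = 9.80:
41.10 tan²θ − 117 tanθ + (61.00) = 0.
tanθ = [117 ± √(117² − 4 × 41.10 × (61.00))] / (2 × 41.10) = (117 ± 60.51) / 82.19, giving tanθ = 0.6872 or 2.160.
θ = 34.50° or 65.15°; the larger is 65.15°.

65.15°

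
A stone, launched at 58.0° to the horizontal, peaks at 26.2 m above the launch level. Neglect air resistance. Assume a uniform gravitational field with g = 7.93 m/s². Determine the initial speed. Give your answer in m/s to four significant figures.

24.04 m/s

At the peak v_y = 0, so v_y0 = √(2gH) = √(2 × 7.93 × 26.2) = 20.38 m/s.
v_y0 = v₀ sin θ ⇒ v₀ = 20.38 / sin 58.0° = 24.04 m/s.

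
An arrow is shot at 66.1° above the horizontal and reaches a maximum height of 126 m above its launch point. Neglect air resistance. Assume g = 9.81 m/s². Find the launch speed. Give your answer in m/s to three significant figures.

54.4 m/s

At the peak v_y = 0, so v_y0 = √(2gH) = √(2 × 9.81 × 126) = 49.72 m/s.
v_y0 = v₀ sin θ ⇒ v₀ = 49.72 / sin 66.1° = 54.38 m/s.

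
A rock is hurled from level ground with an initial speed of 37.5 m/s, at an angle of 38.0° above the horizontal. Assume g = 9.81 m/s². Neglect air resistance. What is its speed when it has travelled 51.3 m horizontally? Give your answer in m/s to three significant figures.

Resolve: vₓ = 37.50 cos 38.0° = 29.55 m/s and v_y0 = 37.50 sin 38.0° = 23.09 m/s.
x = vₓ t ⇒ t = 51.3/29.55 = 1.736 s.
Vertical velocity there: v_y = v_y0 − g t = 23.09 − 9.81 × 1.736 = 6.057 m/s.
Speed: √(vₓ² + v_y²) = √(29.55² + 6.057²) = 30.16 m/s.

30.2 m/s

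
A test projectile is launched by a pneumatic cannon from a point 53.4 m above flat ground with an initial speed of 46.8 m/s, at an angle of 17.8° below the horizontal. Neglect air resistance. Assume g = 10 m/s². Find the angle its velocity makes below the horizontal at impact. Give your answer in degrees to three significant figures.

Horizontal component vₓ = 46.80 cos 17.8° = 44.56 m/s; vertical v_y0 = −14.31 m/s (downward).
Vertical motion (up positive, ground at y = 0): 5.000 t² − (−14.31) t − 53.4 = 0, so t = (−14.31 + √(14.31² + 2·10.0·53.4)) / 10.0 = (−14.31 + 35.67) / 10.0 = 2.137 s.
At impact: v_y = v_y0 − g t = −35.67 m/s; vₓ = 44.56 m/s.
Angle below horizontal: arctan(|v_y|/vₓ) = arctan(35.67/44.56) = 38.68°.

38.7°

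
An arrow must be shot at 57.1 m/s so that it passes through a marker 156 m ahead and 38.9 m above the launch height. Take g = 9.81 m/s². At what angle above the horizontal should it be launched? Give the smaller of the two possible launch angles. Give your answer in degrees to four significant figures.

29.11°

Trajectory: y = x tanθ − g x² (1 + tan²θ)/(2v₀²). With x = 156, y = 38.9, v₀ = 57.1, g = 9.81:
36.61 tan²θ − 156 tanθ + (75.51) = 0.
tanθ = [156 ± √(156² − 4 × 36.61 × (75.51))] / (2 × 36.61) = (156 ± 115.2) / 73.22, giving tanθ = 0.5568 or 3.704.
θ = 29.11° or 74.89°; the smaller is 29.11°.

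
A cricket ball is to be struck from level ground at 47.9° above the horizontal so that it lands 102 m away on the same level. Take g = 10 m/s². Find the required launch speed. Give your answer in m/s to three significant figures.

Level-ground range: R = v₀² sin(2θ)/g, so v₀ = √(gR / sin 2θ).
v₀ = √(10.0 × 102 / sin 95.80°) = √(1020 / 0.9949) = √1025.2 = 32.02 m/s.

32.0 m/s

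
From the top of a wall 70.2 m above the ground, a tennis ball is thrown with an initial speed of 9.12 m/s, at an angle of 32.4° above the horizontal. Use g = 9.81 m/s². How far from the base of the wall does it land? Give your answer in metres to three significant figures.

33.2 m

Components: vₓ = 9.120 cos 32.4° = 7.700 m/s, v_y0 = 9.120 sin 32.4° = 4.887 m/s.
Vertical motion (up positive, ground at y = 0): 4.905 t² − (4.887) t − 70.2 = 0, so t = (4.887 + √(4.887² + 2·9.81·70.2)) / 9.81 = (4.887 + 37.43) / 9.81 = 4.314 s.
Horizontal distance: R = vₓ t = 7.700 × 4.314 = 33.22 m.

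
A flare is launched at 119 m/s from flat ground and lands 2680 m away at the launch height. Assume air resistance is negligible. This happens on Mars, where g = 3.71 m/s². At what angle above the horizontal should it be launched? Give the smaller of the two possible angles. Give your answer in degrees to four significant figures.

Level-ground range R = v₀² sin(2θ)/g ⇒ sin(2θ) = gR/v₀² = 3.71 × 2680 / 119² = 0.7021.
2θ = 44.60° or 180° − 44.60° = 135.4°, so θ = 22.30° or 67.70°.
The smaller angle is 22.30°.

22.30°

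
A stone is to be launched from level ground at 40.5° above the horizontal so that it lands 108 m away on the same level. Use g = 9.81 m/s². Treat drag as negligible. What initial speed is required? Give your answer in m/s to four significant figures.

From R = (v₀² / g) sin 2θ: v₀ = √(gR / sin 2θ).
v₀ = √(9.81 × 108 / sin 81.00°) = √(1059 / 0.9877) = √1072.7 = 32.75 m/s.

32.75 m/s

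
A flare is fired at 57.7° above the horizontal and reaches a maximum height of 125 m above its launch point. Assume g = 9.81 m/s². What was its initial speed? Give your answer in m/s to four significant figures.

58.59 m/s

At the peak v_y = 0, so v_y0 = √(2gH) = √(2 × 9.81 × 125) = 49.52 m/s.
v_y0 = v₀ sin θ ⇒ v₀ = 49.52 / sin 57.7° = 58.59 m/s.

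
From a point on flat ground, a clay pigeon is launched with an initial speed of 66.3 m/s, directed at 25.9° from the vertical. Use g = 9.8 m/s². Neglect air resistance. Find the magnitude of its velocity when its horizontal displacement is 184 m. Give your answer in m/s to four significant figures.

29.08 m/s

Resolve: vₓ = 66.30 sin 25.9° = 28.96 m/s and v_y0 = 66.30 cos 25.9° = 59.64 m/s.
x = vₓ t ⇒ t = 184/28.96 = 6.354 s.
Vertical velocity there: v_y = v_y0 − g t = 59.64 − 9.80 × 6.354 = −2.625 m/s.
Speed: √(vₓ² + v_y²) = √(28.96² + 2.625²) = 29.08 m/s.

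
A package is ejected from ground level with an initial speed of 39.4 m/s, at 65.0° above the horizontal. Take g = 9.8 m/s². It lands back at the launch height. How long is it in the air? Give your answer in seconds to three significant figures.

Components: vₓ = 39.40 cos 65.0° = 16.65 m/s, v_y0 = 39.40 sin 65.0° = 35.71 m/s.
It returns to y = 0 when t = 2 v_y0 / g = 2(35.71)/9.80 = 7.287 s.

7.29 s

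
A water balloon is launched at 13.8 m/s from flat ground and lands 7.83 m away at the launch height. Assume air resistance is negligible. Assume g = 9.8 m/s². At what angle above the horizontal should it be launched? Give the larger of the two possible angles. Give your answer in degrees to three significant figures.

78.1°

From R = (v₀²/g) sin 2θ: sin 2θ = 9.80 × 7.83 / 190.44 = 0.4029.
2θ = 23.76° or 180° − 23.76° = 156.2°, so θ = 11.88° or 78.12°.
The larger angle is 78.12°.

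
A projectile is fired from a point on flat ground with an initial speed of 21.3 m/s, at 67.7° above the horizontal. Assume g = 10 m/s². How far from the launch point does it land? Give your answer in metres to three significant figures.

31.9 m

Resolve: vₓ = 21.30 cos 67.7° = 8.082 m/s and v_y0 = 21.30 sin 67.7° = 19.71 m/s.
Flight time T = 2 v_y0 / g = 3.941 s.
Range: R = vₓ T = 8.082 × 3.941 = 31.86 m.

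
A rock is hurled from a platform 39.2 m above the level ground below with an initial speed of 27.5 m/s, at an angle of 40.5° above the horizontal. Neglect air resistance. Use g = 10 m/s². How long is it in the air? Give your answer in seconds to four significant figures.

Components: vₓ = 27.50 cos 40.5° = 20.91 m/s, v_y0 = 27.50 sin 40.5° = 17.86 m/s.
With up positive and y = 0 at the ground: y(t) = 39.2 + (17.86) t − 5.000 t². Setting y = 0 and taking the positive root: t = [17.86 + √(17.86² + 2·10.0·39.2)] / 10.0 = (17.86 + 33.21) / 10.0 = 5.107 s.

5.107 s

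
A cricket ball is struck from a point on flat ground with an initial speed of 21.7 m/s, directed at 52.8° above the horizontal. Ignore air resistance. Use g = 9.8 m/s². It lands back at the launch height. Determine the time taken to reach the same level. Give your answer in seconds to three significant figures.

Horizontal component vₓ = 21.70 cos 52.8° = 13.12 m/s; vertical v_y0 = 21.70 sin 52.8° = 17.28 m/s.
It returns to y = 0 when t = 2 v_y0 / g = 2(17.28)/9.80 = 3.527 s.

3.53 s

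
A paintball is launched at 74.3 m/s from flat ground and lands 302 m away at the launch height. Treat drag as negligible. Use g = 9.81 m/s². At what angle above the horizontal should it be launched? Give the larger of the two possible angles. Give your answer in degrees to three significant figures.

From R = (v₀²/g) sin 2θ: sin 2θ = 9.81 × 302 / 5520.5 = 0.5367.
2θ = 32.46° or 180° − 32.46° = 147.5°, so θ = 16.23° or 73.77°.
The larger angle is 73.77°.

73.8°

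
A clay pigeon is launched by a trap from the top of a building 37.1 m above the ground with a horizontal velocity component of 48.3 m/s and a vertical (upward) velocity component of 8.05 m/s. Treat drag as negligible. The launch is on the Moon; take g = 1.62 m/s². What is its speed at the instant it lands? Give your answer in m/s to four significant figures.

50.18 m/s

With up positive and y = 0 at the ground: y(t) = 37.1 + (8.050) t − 0.8100 t². Setting y = 0 and taking the positive root: t = [8.050 + √(8.050² + 2·1.62·37.1)] / 1.62 = (8.050 + 13.60) / 1.62 = 13.37 s.
Vertical velocity at impact: v_y = v_y0 − g t = 8.050 − 1.62 × 13.37 = −13.60 m/s.
Speed: |v| = √(vₓ² + v_y²) = √(48.30² + 13.60²) = 50.18 m/s.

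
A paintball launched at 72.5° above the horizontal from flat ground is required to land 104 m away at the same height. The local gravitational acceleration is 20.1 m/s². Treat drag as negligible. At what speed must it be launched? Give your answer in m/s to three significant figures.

60.4 m/s

From R = (v₀² / g) sin 2θ: v₀ = √(gR / sin 2θ).
v₀ = √(20.1 × 104 / sin 145.0°) = √(2090 / 0.5736) = √3644.5 = 60.37 m/s.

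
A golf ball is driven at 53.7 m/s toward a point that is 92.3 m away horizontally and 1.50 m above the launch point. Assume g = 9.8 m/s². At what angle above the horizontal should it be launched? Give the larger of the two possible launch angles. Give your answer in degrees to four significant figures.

Trajectory: y = x tanθ − g x² (1 + tan²θ)/(2v₀²). With x = 92.3, y = 1.50, v₀ = 53.7, g = 9.80:
14.48 tan²θ − 92.3 tanθ + (15.98) = 0.
tanθ = [92.3 ± √(92.3² − 4 × 14.48 × (15.98))] / (2 × 14.48) = (92.3 ± 87.14) / 28.95, giving tanθ = 0.1781 or 6.198.
θ = 10.10° or 80.83°; the larger is 80.83°.

80.83°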